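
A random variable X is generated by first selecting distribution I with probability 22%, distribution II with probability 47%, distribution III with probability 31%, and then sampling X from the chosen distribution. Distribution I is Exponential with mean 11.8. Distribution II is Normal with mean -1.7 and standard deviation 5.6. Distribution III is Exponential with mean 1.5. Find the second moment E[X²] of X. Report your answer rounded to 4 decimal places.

For each component E[X²] = Var + (mean)², giving I: 278.48; II: 34.25; III: 4.5.
Overall E[X²] = 0.22·278.48 + 0.47·34.25 + 0.31·4.5 = 78.7581.

78.7581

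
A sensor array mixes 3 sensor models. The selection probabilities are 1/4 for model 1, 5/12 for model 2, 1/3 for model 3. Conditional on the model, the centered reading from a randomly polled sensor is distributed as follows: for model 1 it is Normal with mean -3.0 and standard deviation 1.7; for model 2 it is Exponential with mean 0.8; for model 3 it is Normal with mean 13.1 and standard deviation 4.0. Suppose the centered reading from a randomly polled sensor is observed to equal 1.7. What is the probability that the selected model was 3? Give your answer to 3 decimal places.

0.009

Likelihoods f(1.7 | ·): 1: 0.00513659; 2: 0.149291; 3: 0.00171819.
Posterior ∝ prior × likelihood. Numerator for 3: 0.333333·0.00171819 = 0.000572731.
Normalizing constant: 0.25·0.00513659 + 0.416667·0.149291 + 0.333333·0.00171819 = 0.0640615.
P(3 | observation) = 0.000572731 / 0.0640615 = 0.00894032.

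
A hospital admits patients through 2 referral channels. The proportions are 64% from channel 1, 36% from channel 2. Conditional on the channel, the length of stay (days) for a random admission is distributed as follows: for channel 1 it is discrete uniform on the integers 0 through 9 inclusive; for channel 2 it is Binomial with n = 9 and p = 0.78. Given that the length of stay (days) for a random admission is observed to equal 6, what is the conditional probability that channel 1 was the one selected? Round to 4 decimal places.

0.4688

Likelihoods P(X=6 | ·): 1: 0.1; 2: 0.201426.
Posterior ∝ prior × likelihood. Numerator for 1: 0.64·0.1 = 0.064.
Normalizing constant: 0.64·0.1 + 0.36·0.201426 = 0.136513.
P(1 | observation) = 0.064 / 0.136513 = 0.468819.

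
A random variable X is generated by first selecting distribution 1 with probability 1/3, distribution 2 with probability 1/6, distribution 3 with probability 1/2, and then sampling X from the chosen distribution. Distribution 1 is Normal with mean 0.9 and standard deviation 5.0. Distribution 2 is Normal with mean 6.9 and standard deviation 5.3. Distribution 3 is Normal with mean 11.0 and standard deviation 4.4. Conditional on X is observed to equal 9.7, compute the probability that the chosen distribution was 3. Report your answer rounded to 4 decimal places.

Likelihoods f(9.7 | ·): 1: 0.0169553; 2: 0.0654678; 3: 0.0867964.
Posterior ∝ prior × likelihood. Numerator for 3: 0.5·0.0867964 = 0.0433982.
Normalizing constant: 0.333333·0.0169553 + 0.166667·0.0654678 + 0.5·0.0867964 = 0.0599613.
P(3 | observation) = 0.0433982 / 0.0599613 = 0.723771.

0.7238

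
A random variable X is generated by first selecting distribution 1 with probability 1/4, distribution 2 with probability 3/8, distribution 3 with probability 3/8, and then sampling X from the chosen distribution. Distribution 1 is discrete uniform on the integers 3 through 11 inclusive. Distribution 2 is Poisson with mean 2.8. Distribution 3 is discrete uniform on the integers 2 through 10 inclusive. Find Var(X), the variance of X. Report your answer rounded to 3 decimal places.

Per component, 1: μ=7, E[X²]=55.6667; 2: μ=2.8, E[X²]=10.64; 3: μ=6, E[X²]=42.6667.
E[X] = 0.25·7 + 0.375·2.8 + 0.375·6 = 5.05.
E[X²] = 0.25·55.6667 + 0.375·10.64 + 0.375·42.6667 = 33.9067.
Var(X) = E[X²] − (E[X])² = 33.9067 − 25.5025 = 8.40417.

8.404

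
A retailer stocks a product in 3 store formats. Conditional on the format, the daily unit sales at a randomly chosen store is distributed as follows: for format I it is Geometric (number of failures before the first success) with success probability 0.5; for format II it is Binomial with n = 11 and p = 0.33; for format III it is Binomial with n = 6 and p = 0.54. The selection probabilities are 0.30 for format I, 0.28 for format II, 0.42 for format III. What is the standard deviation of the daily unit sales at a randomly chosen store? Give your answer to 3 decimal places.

1.771

Per component, I: μ=1, E[X²]=3; II: μ=3.63, E[X²]=15.609; III: μ=3.24, E[X²]=11.988.
E[X] = 0.3·1 + 0.28·3.63 + 0.42·3.24 = 2.6772.
E[X²] = 0.3·3 + 0.28·15.609 + 0.42·11.988 = 10.3055.
Var(X) = E[X²] − (E[X])² = 10.3055 − 7.1674 = 3.13808.
SD(X) = √3.13808 = 1.77146.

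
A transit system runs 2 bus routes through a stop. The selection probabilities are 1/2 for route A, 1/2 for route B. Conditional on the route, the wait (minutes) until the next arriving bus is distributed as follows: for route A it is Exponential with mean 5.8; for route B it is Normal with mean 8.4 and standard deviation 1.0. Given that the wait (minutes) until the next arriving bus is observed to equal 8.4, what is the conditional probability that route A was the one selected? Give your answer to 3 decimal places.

Likelihoods f(8.4 | ·): A: 0.0405129; B: 0.398942.
Posterior ∝ prior × likelihood. Numerator for A: 0.5·0.0405129 = 0.0202565.
Normalizing constant: 0.5·0.0405129 + 0.5·0.398942 = 0.219728.
P(A | observation) = 0.0202565 / 0.219728 = 0.092189.

0.092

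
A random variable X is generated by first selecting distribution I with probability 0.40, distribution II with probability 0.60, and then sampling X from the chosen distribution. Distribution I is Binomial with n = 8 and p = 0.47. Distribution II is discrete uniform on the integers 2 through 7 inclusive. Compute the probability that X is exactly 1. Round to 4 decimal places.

Conditional on each component, P(X = 1): I: 0.0441691; II: 0.
By total probability, P(X = 1) = 0.4·0.0441691 + 0.6·0 = 0.0176677.

0.0177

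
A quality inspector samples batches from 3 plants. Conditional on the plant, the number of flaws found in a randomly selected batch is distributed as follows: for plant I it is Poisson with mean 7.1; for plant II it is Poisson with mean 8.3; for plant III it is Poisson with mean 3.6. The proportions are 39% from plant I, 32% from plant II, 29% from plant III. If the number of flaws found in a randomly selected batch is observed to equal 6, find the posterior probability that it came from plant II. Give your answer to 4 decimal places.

0.3078

Likelihoods P(X=6 | ·): I: 0.1468; II: 0.112847; III: 0.0826081.
Posterior ∝ prior × likelihood. Numerator for II: 0.32·0.112847 = 0.0361112.
Normalizing constant: 0.39·0.1468 + 0.32·0.112847 + 0.29·0.0826081 = 0.11732.
P(II | observation) = 0.0361112 / 0.11732 = 0.307802.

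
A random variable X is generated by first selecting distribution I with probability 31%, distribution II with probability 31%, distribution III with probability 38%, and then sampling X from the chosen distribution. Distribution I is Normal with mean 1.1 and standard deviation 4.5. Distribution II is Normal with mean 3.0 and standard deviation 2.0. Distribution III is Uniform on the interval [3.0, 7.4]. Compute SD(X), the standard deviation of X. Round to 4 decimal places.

Per component, I: μ=1.1, E[X²]=21.46; II: μ=3, E[X²]=13; III: μ=5.2, E[X²]=28.6533.
E[X] = 0.31·1.1 + 0.31·3 + 0.38·5.2 = 3.247.
E[X²] = 0.31·21.46 + 0.31·13 + 0.38·28.6533 = 21.5709.
Var(X) = E[X²] − (E[X])² = 21.5709 − 10.543 = 11.0279.
SD(X) = √11.0279 = 3.32082.

3.3208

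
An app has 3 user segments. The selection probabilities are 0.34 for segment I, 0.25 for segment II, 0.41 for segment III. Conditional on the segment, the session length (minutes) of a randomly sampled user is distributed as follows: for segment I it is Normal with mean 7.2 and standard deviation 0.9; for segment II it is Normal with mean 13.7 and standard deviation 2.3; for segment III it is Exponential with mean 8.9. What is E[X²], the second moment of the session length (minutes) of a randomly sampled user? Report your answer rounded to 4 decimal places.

For each component E[X²] = Var + (mean)², giving I: 52.65; II: 192.98; III: 158.42.
Overall E[X²] = 0.34·52.65 + 0.25·192.98 + 0.41·158.42 = 131.098.

131.0982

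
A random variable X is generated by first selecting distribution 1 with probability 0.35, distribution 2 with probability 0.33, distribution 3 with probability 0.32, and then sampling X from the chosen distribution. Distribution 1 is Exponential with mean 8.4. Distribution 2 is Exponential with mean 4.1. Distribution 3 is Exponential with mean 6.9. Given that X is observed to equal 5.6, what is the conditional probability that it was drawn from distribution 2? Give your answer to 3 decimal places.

0.328

Likelihoods f(5.6 | ·): 1: 0.0611211; 2: 0.0622348; 3: 0.0643695.
Posterior ∝ prior × likelihood. Numerator for 2: 0.33·0.0622348 = 0.0205375.
Normalizing constant: 0.35·0.0611211 + 0.33·0.0622348 + 0.32·0.0643695 = 0.0625281.
P(2 | observation) = 0.0205375 / 0.0625281 = 0.328452.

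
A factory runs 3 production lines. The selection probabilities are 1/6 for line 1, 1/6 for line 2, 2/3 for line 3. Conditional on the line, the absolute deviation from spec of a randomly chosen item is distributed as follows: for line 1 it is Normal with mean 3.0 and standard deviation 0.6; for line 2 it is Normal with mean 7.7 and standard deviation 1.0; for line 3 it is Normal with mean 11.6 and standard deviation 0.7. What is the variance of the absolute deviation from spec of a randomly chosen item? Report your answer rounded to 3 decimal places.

11.075

Per component, 1: μ=3, E[X²]=9.36; 2: μ=7.7, E[X²]=60.29; 3: μ=11.6, E[X²]=135.05.
E[X] = 0.166667·3 + 0.166667·7.7 + 0.666667·11.6 = 9.51667.
E[X²] = 0.166667·9.36 + 0.166667·60.29 + 0.666667·135.05 = 101.642.
Var(X) = E[X²] − (E[X])² = 101.642 − 90.5669 = 11.0747.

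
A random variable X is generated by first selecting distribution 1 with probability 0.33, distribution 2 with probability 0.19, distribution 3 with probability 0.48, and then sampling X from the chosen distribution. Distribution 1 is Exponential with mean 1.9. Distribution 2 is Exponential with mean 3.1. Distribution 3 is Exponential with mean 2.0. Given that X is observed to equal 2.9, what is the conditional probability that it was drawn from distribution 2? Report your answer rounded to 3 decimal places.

Likelihoods f(2.9 | ·): 1: 0.114387; 2: 0.126579; 3: 0.117285.
Posterior ∝ prior × likelihood. Numerator for 2: 0.19·0.126579 = 0.0240501.
Normalizing constant: 0.33·0.114387 + 0.19·0.126579 + 0.48·0.117285 = 0.118095.
P(2 | observation) = 0.0240501 / 0.118095 = 0.203651.

0.204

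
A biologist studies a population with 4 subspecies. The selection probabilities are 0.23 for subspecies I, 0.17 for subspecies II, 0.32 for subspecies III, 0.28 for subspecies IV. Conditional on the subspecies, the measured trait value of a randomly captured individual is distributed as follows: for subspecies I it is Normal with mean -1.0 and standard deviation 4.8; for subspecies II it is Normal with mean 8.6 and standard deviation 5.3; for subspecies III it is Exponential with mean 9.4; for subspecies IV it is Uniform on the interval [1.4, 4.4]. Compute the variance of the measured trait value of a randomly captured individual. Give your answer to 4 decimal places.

Per component, I: μ=-1, E[X²]=24.04; II: μ=8.6, E[X²]=102.05; III: μ=9.4, E[X²]=176.72; IV: μ=2.9, E[X²]=9.16.
E[X] = 0.23·-1 + 0.17·8.6 + 0.32·9.4 + 0.28·2.9 = 5.052.
E[X²] = 0.23·24.04 + 0.17·102.05 + 0.32·176.72 + 0.28·9.16 = 81.9929.
Var(X) = E[X²] − (E[X])² = 81.9929 − 25.5227 = 56.4702.

56.4702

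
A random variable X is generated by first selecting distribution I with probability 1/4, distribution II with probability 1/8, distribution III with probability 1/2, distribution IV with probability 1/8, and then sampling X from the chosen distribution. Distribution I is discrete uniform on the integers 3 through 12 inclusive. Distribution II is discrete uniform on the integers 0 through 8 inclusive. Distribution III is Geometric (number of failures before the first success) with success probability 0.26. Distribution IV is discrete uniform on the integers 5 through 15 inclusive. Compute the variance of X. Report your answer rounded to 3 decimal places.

16.749

Per component, I: μ=7.5, E[X²]=64.5; II: μ=4, E[X²]=22.6667; III: μ=2.84615, E[X²]=19.0473; IV: μ=10, E[X²]=110.
E[X] = 0.25·7.5 + 0.125·4 + 0.5·2.84615 + 0.125·10 = 5.04808.
E[X²] = 0.25·64.5 + 0.125·22.6667 + 0.5·19.0473 + 0.125·110 = 42.232.
Var(X) = E[X²] − (E[X])² = 42.232 − 25.4831 = 16.7489.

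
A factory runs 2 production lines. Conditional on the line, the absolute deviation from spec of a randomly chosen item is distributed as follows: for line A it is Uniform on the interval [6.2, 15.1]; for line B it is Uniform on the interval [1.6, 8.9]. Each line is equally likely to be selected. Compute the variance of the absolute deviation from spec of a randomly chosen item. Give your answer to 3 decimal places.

12.811

Per component, A: μ=10.65, E[X²]=120.023; B: μ=5.25, E[X²]=32.0033.
E[X] = 0.5·10.65 + 0.5·5.25 = 7.95.
E[X²] = 0.5·120.023 + 0.5·32.0033 = 76.0133.
Var(X) = E[X²] − (E[X])² = 76.0133 − 63.2025 = 12.8108.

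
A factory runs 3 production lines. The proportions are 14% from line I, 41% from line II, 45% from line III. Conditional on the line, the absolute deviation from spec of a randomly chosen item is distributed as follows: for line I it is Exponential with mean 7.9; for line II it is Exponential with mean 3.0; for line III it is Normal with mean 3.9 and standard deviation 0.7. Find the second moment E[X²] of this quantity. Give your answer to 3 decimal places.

31.920

For each component E[X²] = Var + (mean)², giving I: 124.82; II: 18; III: 15.7.
Overall E[X²] = 0.14·124.82 + 0.41·18 + 0.45·15.7 = 31.9198.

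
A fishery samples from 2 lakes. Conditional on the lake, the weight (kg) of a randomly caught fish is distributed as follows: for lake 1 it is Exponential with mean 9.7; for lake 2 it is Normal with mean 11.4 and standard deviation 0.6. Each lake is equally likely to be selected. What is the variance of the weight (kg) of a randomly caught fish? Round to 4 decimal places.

Per component, 1: μ=9.7, E[X²]=188.18; 2: μ=11.4, E[X²]=130.32.
E[X] = 0.5·9.7 + 0.5·11.4 = 10.55.
E[X²] = 0.5·188.18 + 0.5·130.32 = 159.25.
Var(X) = E[X²] − (E[X])² = 159.25 − 111.303 = 47.9475.

47.9475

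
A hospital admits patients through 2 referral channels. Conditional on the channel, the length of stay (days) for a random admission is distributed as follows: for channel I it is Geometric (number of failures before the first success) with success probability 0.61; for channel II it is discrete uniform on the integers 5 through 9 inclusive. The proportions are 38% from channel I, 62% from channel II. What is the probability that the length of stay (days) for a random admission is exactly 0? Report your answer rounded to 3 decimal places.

Conditional on each channel, P(X = 0): I: 0.61; II: 0.
By total probability, P(X = 0) = 0.38·0.61 + 0.62·0 = 0.2318.

0.232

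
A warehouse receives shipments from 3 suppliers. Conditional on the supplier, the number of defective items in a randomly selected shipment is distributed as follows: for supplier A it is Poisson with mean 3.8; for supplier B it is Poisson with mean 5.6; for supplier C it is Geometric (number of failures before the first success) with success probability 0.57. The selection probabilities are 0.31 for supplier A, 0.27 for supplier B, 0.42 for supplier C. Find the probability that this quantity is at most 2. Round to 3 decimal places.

0.492

Conditional on each supplier, P(X ≤ 2): A: 0.268897; B: 0.0823884; C: 0.920493.
By total probability, P(X ≤ 2) = 0.31·0.268897 + 0.27·0.0823884 + 0.42·0.920493 = 0.49221.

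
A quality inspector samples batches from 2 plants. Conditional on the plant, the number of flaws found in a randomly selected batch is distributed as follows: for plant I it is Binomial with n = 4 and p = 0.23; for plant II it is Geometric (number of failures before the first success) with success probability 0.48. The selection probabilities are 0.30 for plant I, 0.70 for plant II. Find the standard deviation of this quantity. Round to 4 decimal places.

Per component, I: μ=0.92, E[X²]=1.5548; II: μ=1.08333, E[X²]=3.43056.
E[X] = 0.3·0.92 + 0.7·1.08333 = 1.03433.
E[X²] = 0.3·1.5548 + 0.7·3.43056 = 2.86783.
Var(X) = E[X²] − (E[X])² = 2.86783 − 1.06985 = 1.79798.
SD(X) = √1.79798 = 1.34089.

1.3409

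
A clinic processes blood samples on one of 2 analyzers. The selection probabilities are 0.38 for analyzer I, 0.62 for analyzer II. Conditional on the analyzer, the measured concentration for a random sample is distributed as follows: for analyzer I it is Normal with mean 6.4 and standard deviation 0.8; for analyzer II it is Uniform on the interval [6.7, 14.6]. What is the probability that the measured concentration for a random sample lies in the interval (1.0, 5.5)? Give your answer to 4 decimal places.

Conditional on each analyzer, P(1.0 < X < 5.5): I: 0.130295; II: 0.
By total probability, P(1.0 < X < 5.5) = 0.38·0.130295 + 0.62·0 = 0.0495119.

0.0495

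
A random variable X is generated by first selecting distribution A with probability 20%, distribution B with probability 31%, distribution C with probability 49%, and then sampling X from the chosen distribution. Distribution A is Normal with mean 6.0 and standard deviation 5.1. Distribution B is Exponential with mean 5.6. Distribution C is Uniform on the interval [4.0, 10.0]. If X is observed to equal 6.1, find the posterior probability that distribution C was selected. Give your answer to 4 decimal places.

0.7044

Likelihoods f(6.1 | ·): A: 0.0782089; B: 0.0600816; C: 0.166667.
Posterior ∝ prior × likelihood. Numerator for C: 0.49·0.166667 = 0.0816667.
Normalizing constant: 0.2·0.0782089 + 0.31·0.0600816 + 0.49·0.166667 = 0.115934.
P(C | observation) = 0.0816667 / 0.115934 = 0.704425.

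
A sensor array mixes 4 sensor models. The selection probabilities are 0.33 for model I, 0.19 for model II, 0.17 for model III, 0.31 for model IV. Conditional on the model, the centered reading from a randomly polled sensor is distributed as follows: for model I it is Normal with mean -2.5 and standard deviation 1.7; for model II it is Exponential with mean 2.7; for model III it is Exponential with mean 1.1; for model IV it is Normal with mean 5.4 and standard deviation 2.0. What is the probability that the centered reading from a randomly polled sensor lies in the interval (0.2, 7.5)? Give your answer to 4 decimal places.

Conditional on each model, P(0.2 < X < 7.5): I: 0.0561166; II: 0.866426; III: 0.832659; IV: 0.84848.
By total probability, P(0.2 < X < 7.5) = 0.33·0.0561166 + 0.19·0.866426 + 0.17·0.832659 + 0.31·0.84848 = 0.58772.

0.5877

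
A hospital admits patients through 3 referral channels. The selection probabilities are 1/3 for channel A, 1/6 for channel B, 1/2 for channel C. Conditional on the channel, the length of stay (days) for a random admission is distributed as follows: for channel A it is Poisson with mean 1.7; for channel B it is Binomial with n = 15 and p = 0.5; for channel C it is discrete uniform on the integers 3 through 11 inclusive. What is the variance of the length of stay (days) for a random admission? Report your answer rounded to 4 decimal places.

Per component, A: μ=1.7, E[X²]=4.59; B: μ=7.5, E[X²]=60; C: μ=7, E[X²]=55.6667.
E[X] = 0.333333·1.7 + 0.166667·7.5 + 0.5·7 = 5.31667.
E[X²] = 0.333333·4.59 + 0.166667·60 + 0.5·55.6667 = 39.3633.
Var(X) = E[X²] − (E[X])² = 39.3633 − 28.2669 = 11.0964.

11.0964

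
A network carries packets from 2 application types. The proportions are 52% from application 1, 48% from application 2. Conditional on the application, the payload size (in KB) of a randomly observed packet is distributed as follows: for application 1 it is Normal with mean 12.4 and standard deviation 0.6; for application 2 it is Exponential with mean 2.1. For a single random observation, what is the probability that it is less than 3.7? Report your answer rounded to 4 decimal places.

Conditional on each application, P(X < 3.7): 1: 0; 2: 0.828283.
By total probability, P(X < 3.7) = 0.52·0 + 0.48·0.828283 = 0.397576.

0.3976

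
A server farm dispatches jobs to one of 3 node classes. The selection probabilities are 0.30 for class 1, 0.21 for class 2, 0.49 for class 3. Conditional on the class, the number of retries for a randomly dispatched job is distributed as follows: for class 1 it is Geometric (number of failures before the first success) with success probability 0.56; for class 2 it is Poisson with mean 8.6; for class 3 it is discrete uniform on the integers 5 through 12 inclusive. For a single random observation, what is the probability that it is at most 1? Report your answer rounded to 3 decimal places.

Conditional on each class, P(X ≤ 1): 1: 0.8064; 2: 0.00176742; 3: 0.
By total probability, P(X ≤ 1) = 0.3·0.8064 + 0.21·0.00176742 + 0.49·0 = 0.242291.

0.242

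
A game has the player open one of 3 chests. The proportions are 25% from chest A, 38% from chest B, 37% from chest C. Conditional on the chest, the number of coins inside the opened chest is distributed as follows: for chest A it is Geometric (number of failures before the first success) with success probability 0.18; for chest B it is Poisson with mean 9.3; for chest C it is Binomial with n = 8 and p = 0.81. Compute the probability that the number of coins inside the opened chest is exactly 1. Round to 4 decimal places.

Conditional on each chest, P(X = 1): A: 0.1476; B: 0.000850245; C: 5.79229e-05.
By total probability, P(X = 1) = 0.25·0.1476 + 0.38·0.000850245 + 0.37·5.79229e-05 = 0.0372445.

0.0372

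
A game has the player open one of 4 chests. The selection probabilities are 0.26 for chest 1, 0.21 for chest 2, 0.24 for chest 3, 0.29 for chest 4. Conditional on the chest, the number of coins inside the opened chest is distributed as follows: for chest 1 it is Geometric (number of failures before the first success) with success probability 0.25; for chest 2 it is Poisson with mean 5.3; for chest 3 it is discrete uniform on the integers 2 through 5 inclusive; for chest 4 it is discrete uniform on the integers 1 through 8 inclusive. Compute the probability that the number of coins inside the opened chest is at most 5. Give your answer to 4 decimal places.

Conditional on each chest, P(X ≤ 5): 1: 0.822021; 2: 0.563473; 3: 1; 4: 0.625.
By total probability, P(X ≤ 5) = 0.26·0.822021 + 0.21·0.563473 + 0.24·1 + 0.29·0.625 = 0.753305.

0.7533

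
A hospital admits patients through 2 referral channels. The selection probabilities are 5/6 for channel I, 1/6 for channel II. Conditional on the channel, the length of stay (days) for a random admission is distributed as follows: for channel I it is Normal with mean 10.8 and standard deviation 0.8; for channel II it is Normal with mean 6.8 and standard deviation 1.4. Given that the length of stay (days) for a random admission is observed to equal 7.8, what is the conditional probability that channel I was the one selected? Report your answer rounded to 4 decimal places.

Likelihoods f(7.8 | ·): I: 0.000440745; II: 0.220797.
Posterior ∝ prior × likelihood. Numerator for I: 0.833333·0.000440745 = 0.000367287.
Normalizing constant: 0.833333·0.000440745 + 0.166667·0.220797 = 0.0371667.
P(I | observation) = 0.000367287 / 0.0371667 = 0.00988215.

0.0099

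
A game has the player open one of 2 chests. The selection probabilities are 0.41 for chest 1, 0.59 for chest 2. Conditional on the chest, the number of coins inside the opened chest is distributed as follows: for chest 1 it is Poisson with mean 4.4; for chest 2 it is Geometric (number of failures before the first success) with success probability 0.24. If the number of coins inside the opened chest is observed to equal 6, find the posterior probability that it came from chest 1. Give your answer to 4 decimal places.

Likelihoods P(X=6 | ·): 1: 0.123734; 2: 0.046248.
Posterior ∝ prior × likelihood. Numerator for 1: 0.41·0.123734 = 0.0507308.
Normalizing constant: 0.41·0.123734 + 0.59·0.046248 = 0.0780171.
P(1 | observation) = 0.0507308 / 0.0780171 = 0.650252.

0.6503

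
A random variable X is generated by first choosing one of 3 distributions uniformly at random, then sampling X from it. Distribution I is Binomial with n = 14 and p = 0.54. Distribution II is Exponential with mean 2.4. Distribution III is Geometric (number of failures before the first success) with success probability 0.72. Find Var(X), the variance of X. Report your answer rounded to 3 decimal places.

Per component, I: μ=7.56, E[X²]=60.6312; II: μ=2.4, E[X²]=11.52; III: μ=0.388889, E[X²]=0.691358.
E[X] = 0.333333·7.56 + 0.333333·2.4 + 0.333333·0.388889 = 3.44963.
E[X²] = 0.333333·60.6312 + 0.333333·11.52 + 0.333333·0.691358 = 24.2809.
Var(X) = E[X²] − (E[X])² = 24.2809 − 11.8999 = 12.3809.

12.381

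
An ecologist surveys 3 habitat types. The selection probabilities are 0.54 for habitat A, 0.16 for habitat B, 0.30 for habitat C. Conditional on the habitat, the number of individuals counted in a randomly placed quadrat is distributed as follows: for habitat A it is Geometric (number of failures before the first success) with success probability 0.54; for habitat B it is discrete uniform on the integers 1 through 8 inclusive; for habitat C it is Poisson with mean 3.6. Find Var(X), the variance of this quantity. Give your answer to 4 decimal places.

5.1841

Per component, A: μ=0.851852, E[X²]=2.30316; B: μ=4.5, E[X²]=25.5; C: μ=3.6, E[X²]=16.56.
E[X] = 0.54·0.851852 + 0.16·4.5 + 0.3·3.6 = 2.26.
E[X²] = 0.54·2.30316 + 0.16·25.5 + 0.3·16.56 = 10.2917.
Var(X) = E[X²] − (E[X])² = 10.2917 − 5.1076 = 5.1841.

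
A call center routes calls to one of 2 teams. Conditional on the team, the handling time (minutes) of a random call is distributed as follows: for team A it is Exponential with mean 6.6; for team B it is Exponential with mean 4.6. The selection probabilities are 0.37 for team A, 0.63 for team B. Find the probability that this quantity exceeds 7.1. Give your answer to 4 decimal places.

0.2608

Conditional on each team, P(X > 7.1): A: 0.341039; B: 0.213637.
By total probability, P(X > 7.1) = 0.37·0.341039 + 0.63·0.213637 = 0.260776.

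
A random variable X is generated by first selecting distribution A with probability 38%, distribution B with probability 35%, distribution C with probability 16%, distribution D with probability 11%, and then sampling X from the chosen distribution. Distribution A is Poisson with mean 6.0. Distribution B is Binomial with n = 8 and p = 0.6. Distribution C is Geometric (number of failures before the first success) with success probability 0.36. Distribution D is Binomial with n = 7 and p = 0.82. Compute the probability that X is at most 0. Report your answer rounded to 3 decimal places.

0.059

Conditional on each component, P(X ≤ 0): A: 0.00247875; B: 0.00065536; C: 0.36; D: 6.1222e-06.
By total probability, P(X ≤ 0) = 0.38·0.00247875 + 0.35·0.00065536 + 0.16·0.36 + 0.11·6.1222e-06 = 0.058772.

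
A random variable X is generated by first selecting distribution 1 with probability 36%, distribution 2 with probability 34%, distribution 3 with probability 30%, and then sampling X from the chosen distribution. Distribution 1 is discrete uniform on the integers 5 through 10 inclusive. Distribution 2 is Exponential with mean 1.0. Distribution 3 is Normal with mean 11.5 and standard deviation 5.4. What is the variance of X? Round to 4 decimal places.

Per component, 1: μ=7.5, E[X²]=59.1667; 2: μ=1, E[X²]=2; 3: μ=11.5, E[X²]=161.41.
E[X] = 0.36·7.5 + 0.34·1 + 0.3·11.5 = 6.49.
E[X²] = 0.36·59.1667 + 0.34·2 + 0.3·161.41 = 70.403.
Var(X) = E[X²] − (E[X])² = 70.403 − 42.1201 = 28.2829.

28.2829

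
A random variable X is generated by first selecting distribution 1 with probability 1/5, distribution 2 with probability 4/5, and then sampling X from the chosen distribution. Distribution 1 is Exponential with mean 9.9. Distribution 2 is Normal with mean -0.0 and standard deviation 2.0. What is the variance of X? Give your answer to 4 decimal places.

38.4836

Per component, 1: μ=9.9, E[X²]=196.02; 2: μ=-0, E[X²]=4.
E[X] = 0.2·9.9 + 0.8·-0 = 1.98.
E[X²] = 0.2·196.02 + 0.8·4 = 42.404.
Var(X) = E[X²] − (E[X])² = 42.404 − 3.9204 = 38.4836.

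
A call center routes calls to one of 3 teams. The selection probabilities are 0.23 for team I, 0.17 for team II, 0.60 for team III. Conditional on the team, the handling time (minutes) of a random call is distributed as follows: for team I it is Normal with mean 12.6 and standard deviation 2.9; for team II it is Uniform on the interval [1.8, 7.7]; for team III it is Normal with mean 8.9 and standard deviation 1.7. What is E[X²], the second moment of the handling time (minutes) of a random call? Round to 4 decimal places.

For each component E[X²] = Var + (mean)², giving I: 167.17; II: 25.4633; III: 82.1.
Overall E[X²] = 0.23·167.17 + 0.17·25.4633 + 0.6·82.1 = 92.0379.

92.0379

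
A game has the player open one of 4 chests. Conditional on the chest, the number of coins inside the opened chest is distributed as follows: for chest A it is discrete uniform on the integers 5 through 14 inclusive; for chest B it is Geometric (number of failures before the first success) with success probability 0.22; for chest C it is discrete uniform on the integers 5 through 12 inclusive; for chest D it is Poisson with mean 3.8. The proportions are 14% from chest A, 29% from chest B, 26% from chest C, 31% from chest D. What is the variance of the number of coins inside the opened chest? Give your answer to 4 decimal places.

Per component, A: μ=9.5, E[X²]=98.5; B: μ=3.54545, E[X²]=28.686; C: μ=8.5, E[X²]=77.5; D: μ=3.8, E[X²]=18.24.
E[X] = 0.14·9.5 + 0.29·3.54545 + 0.26·8.5 + 0.31·3.8 = 5.74618.
E[X²] = 0.14·98.5 + 0.29·28.686 + 0.26·77.5 + 0.31·18.24 = 47.9133.
Var(X) = E[X²] − (E[X])² = 47.9133 − 33.0186 = 14.8947.

14.8947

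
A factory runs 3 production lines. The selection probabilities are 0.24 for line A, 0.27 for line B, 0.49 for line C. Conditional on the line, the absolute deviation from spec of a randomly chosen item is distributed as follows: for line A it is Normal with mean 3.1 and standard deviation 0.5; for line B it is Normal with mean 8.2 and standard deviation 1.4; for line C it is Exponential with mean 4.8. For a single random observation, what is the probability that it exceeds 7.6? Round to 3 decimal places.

Conditional on each line, P(X > 7.6): A: 0; B: 0.665882; C: 0.20529.
By total probability, P(X > 7.6) = 0.24·0 + 0.27·0.665882 + 0.49·0.20529 = 0.28038.

0.280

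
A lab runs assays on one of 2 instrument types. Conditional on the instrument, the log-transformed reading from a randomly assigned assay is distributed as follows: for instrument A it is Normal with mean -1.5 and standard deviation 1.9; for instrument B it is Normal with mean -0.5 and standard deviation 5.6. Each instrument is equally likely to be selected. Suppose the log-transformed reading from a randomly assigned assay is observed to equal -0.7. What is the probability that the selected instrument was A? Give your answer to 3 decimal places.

Likelihoods f(-0.7 | ·): A: 0.192158; B: 0.0711943.
Posterior ∝ prior × likelihood. Numerator for A: 0.5·0.192158 = 0.0960792.
Normalizing constant: 0.5·0.192158 + 0.5·0.0711943 = 0.131676.
P(A | observation) = 0.0960792 / 0.131676 = 0.729662.

0.730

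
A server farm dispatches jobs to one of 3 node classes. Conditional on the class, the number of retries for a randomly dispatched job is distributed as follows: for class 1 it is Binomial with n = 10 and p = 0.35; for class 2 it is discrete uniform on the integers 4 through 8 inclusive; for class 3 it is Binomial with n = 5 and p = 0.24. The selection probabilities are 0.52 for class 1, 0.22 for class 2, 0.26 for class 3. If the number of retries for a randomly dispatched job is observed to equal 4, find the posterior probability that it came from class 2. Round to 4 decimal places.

Likelihoods P(X=4 | ·): 1: 0.237668; 2: 0.2; 3: 0.0126075.
Posterior ∝ prior × likelihood. Numerator for 2: 0.22·0.2 = 0.044.
Normalizing constant: 0.52·0.237668 + 0.22·0.2 + 0.26·0.0126075 = 0.170866.
P(2 | observation) = 0.044 / 0.170866 = 0.257512.

0.2575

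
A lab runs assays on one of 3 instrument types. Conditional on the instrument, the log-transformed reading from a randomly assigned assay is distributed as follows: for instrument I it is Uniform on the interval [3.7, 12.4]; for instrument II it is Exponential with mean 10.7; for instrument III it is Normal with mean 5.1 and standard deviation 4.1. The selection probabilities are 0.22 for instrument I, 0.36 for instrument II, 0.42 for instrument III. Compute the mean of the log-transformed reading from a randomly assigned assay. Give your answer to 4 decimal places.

Component means — I: 8.05; II: 10.7; III: 5.1.
E[X] = 0.22·8.05 + 0.36·10.7 + 0.42·5.1 = 7.765.

7.7650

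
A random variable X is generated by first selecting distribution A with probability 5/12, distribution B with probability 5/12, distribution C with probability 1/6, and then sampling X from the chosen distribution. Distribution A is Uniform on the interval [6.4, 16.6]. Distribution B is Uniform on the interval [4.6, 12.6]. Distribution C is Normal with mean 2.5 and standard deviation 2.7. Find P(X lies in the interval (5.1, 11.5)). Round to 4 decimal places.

Conditional on each component, P(5.1 < X < 11.5): A: 0.5; B: 0.8; C: 0.167354.
By total probability, P(5.1 < X < 11.5) = 0.416667·0.5 + 0.416667·0.8 + 0.166667·0.167354 = 0.569559.

0.5696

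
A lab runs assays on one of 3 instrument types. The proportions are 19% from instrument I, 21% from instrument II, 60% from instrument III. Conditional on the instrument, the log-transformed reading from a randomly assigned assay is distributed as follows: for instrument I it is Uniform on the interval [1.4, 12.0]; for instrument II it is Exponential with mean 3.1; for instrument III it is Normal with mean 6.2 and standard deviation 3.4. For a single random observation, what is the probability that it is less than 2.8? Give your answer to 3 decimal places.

0.245

Conditional on each instrument, P(X < 2.8): I: 0.132075; II: 0.59474; III: 0.158655.
By total probability, P(X < 2.8) = 0.19·0.132075 + 0.21·0.59474 + 0.6·0.158655 = 0.245183.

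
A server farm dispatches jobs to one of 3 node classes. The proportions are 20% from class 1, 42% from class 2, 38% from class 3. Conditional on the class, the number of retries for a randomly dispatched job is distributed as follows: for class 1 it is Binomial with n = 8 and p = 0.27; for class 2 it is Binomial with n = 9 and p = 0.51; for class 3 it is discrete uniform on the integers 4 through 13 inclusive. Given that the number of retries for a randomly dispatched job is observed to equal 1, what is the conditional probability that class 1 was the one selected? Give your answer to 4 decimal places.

0.8816

Likelihoods P(X=1 | ·): 1: 0.238624; 2: 0.0152539; 3: 0.
Posterior ∝ prior × likelihood. Numerator for 1: 0.2·0.238624 = 0.0477248.
Normalizing constant: 0.2·0.238624 + 0.42·0.0152539 + 0.38·0 = 0.0541314.
P(1 | observation) = 0.0477248 / 0.0541314 = 0.881646.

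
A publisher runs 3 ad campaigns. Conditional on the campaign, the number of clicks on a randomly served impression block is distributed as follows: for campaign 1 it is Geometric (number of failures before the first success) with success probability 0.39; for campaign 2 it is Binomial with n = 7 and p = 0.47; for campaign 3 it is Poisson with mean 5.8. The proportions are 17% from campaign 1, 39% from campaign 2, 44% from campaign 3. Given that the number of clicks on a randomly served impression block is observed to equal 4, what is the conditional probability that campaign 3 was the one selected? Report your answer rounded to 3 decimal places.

0.367

Likelihoods P(X=4 | ·): 1: 0.0539988; 2: 0.254265; 3: 0.142755.
Posterior ∝ prior × likelihood. Numerator for 3: 0.44·0.142755 = 0.0628124.
Normalizing constant: 0.17·0.0539988 + 0.39·0.254265 + 0.44·0.142755 = 0.171156.
P(3 | observation) = 0.0628124 / 0.171156 = 0.36699.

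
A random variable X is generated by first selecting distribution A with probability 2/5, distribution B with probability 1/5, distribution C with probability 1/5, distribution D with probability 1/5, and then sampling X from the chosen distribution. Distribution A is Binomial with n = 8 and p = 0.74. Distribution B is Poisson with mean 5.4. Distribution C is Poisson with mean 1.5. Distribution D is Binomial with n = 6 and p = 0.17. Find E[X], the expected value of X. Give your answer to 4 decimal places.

3.9520

Component means — A: 5.92; B: 5.4; C: 1.5; D: 1.02.
E[X] = 0.4·5.92 + 0.2·5.4 + 0.2·1.5 + 0.2·1.02 = 3.952.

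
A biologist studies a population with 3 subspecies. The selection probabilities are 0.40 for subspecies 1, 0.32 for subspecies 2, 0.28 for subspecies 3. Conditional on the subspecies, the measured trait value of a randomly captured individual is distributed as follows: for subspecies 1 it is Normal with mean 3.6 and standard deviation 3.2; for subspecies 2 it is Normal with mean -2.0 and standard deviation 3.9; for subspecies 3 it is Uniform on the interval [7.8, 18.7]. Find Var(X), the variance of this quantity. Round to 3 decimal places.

Per component, 1: μ=3.6, E[X²]=23.2; 2: μ=-2, E[X²]=19.21; 3: μ=13.25, E[X²]=185.463.
E[X] = 0.4·3.6 + 0.32·-2 + 0.28·13.25 = 4.51.
E[X²] = 0.4·23.2 + 0.32·19.21 + 0.28·185.463 = 67.3569.
Var(X) = E[X²] − (E[X])² = 67.3569 − 20.3401 = 47.0168.

47.017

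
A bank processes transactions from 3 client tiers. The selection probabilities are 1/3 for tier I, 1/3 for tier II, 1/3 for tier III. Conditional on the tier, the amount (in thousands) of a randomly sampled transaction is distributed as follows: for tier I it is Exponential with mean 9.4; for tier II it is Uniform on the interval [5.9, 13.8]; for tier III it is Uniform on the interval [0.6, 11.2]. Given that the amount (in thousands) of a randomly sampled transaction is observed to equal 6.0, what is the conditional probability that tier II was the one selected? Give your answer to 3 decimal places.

0.457

Likelihoods f(6.0 | ·): I: 0.0561905; II: 0.126582; III: 0.0943396.
Posterior ∝ prior × likelihood. Numerator for II: 0.333333·0.126582 = 0.0421941.
Normalizing constant: 0.333333·0.0561905 + 0.333333·0.126582 + 0.333333·0.0943396 = 0.0923708.
P(II | observation) = 0.0421941 / 0.0923708 = 0.45679.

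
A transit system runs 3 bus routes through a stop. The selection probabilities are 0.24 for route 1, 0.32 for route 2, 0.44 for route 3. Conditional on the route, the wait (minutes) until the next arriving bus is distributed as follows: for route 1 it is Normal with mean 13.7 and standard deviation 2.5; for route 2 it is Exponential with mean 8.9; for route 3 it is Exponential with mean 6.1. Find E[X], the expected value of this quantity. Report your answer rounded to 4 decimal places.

Component means — 1: 13.7; 2: 8.9; 3: 6.1.
E[X] = 0.24·13.7 + 0.32·8.9 + 0.44·6.1 = 8.82.

8.8200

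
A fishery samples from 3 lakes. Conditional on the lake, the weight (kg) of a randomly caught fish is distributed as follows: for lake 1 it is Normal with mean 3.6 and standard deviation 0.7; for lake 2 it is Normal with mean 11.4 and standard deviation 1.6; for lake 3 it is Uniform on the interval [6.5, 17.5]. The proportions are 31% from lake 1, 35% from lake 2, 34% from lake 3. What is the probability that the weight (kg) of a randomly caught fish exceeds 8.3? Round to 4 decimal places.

Conditional on each lake, P(X > 8.3): 1: 9.44955e-12; 2: 0.973658; 3: 0.836364.
By total probability, P(X > 8.3) = 0.31·9.44955e-12 + 0.35·0.973658 + 0.34·0.836364 = 0.625144.

0.6251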